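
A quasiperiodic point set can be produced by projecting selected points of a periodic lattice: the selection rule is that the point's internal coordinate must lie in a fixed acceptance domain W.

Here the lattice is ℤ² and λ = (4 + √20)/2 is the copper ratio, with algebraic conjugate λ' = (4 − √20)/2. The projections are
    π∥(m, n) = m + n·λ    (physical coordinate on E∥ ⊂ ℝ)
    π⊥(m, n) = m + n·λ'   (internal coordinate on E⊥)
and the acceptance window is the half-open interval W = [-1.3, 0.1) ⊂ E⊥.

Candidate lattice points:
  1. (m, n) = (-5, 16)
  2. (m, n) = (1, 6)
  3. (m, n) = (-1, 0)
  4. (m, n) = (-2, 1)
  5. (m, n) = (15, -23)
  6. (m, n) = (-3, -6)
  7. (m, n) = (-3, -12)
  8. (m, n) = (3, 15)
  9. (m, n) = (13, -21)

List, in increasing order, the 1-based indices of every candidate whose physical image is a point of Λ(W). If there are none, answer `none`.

Numerically λ ≈ 4.23607 and λ' = −1/λ ≈ -0.23607.
#1 (-5,16): internal coord -5 + (16)·λ' = -8.77709; -8.77709 ∉ [-1.3, 0.1) → out
#2 (1,6): internal coord 1 + (6)·λ' = -0.41641; -0.41641 ∈ [-1.3, 0.1) → IN Λ
#3 (-1,0): internal coord -1 + (0)·λ' = -1.00000; -1.00000 ∈ [-1.3, 0.1) → IN Λ
#4 (-2,1): internal coord -2 + (1)·λ' = -2.23607; -2.23607 ∉ [-1.3, 0.1) → out
#5 (15,-23): internal coord 15 + (-23)·λ' = +20.42956; +20.42956 ∉ [-1.3, 0.1) → out
#6 (-3,-6): internal coord -3 + (-6)·λ' = -1.58359; -1.58359 ∉ [-1.3, 0.1) → out
#7 (-3,-12): internal coord -3 + (-12)·λ' = -0.16718; -0.16718 ∈ [-1.3, 0.1) → IN Λ
#8 (3,15): internal coord 3 + (15)·λ' = -0.54102; -0.54102 ∈ [-1.3, 0.1) → IN Λ
#9 (13,-21): internal coord 13 + (-21)·λ' = +17.95743; +17.95743 ∉ [-1.3, 0.1) → out

2, 3, 7, 8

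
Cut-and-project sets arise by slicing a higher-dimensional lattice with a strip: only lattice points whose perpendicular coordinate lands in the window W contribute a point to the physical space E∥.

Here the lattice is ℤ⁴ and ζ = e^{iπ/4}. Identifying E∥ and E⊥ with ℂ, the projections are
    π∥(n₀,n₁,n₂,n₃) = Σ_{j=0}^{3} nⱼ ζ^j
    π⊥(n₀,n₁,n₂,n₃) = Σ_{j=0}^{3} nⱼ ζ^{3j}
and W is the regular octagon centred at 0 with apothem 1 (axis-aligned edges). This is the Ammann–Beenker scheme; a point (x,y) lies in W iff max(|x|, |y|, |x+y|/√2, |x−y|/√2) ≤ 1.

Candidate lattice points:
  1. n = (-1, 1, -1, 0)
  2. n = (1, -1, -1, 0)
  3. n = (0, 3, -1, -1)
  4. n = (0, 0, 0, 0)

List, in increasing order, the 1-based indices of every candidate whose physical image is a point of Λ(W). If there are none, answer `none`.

π⊥(n) = n₀ + n₁ζ³ + n₂ζ⁶ + n₃ζ⁹ where ζ = e^{iπ/4}.
#1 (-1, 1, -1, 0): internal (-1.7071, 1.7071); octagon support 2.4142 vs apothem 1 → ∉ W
#2 (1, -1, -1, 0): internal (1.7071, 0.2929); octagon support 1.7071 vs apothem 1 → ∉ W
#3 (0, 3, -1, -1): internal (-2.8284, 2.4142); octagon support 3.7071 vs apothem 1 → ∉ W
#4 (0, 0, 0, 0): internal (0.0000, 0.0000); octagon support 0.0000 vs apothem 1 → ∈ W

4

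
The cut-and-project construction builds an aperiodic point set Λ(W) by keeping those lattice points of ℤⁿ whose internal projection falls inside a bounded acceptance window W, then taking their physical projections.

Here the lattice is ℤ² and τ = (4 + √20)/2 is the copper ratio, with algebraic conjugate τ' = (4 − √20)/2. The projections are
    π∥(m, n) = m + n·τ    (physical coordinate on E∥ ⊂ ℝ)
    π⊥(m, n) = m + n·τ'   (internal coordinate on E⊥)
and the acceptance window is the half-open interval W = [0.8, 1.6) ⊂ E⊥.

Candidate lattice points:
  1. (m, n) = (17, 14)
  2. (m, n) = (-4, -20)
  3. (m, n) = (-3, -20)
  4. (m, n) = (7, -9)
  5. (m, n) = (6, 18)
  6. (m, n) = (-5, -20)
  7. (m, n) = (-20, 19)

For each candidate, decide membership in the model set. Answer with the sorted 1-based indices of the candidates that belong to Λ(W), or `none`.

Numerically τ ≈ 4.23607 and τ' = −1/τ ≈ -0.23607.
candidate 1: (m,n)=(17,14) → π∥ = 17+14·τ ≈ 76.30495, π⊥ = 17+14·τ' ≈ 13.69505 ∉ [0.8, 1.6) ⇒ out
candidate 2: (m,n)=(-4,-20) → π∥ = -4-20·τ ≈ -88.72136, π⊥ = -4-20·τ' ≈ 0.72136 ∉ [0.8, 1.6) ⇒ out
candidate 3: (m,n)=(-3,-20) → π∥ = -3-20·τ ≈ -87.72136, π⊥ = -3-20·τ' ≈ 1.72136 ∉ [0.8, 1.6) ⇒ out
candidate 4: (m,n)=(7,-9) → π∥ = 7-9·τ ≈ -31.12461, π⊥ = 7-9·τ' ≈ 9.12461 ∉ [0.8, 1.6) ⇒ out
candidate 5: (m,n)=(6,18) → π∥ = 6+18·τ ≈ 82.24922, π⊥ = 6+18·τ' ≈ 1.75078 ∉ [0.8, 1.6) ⇒ out
candidate 6: (m,n)=(-5,-20) → π∥ = -5-20·τ ≈ -89.72136, π⊥ = -5-20·τ' ≈ -0.27864 ∉ [0.8, 1.6) ⇒ out
candidate 7: (m,n)=(-20,19) → π∥ = -20+19·τ ≈ 60.48529, π⊥ = -20+19·τ' ≈ -24.48529 ∉ [0.8, 1.6) ⇒ out

none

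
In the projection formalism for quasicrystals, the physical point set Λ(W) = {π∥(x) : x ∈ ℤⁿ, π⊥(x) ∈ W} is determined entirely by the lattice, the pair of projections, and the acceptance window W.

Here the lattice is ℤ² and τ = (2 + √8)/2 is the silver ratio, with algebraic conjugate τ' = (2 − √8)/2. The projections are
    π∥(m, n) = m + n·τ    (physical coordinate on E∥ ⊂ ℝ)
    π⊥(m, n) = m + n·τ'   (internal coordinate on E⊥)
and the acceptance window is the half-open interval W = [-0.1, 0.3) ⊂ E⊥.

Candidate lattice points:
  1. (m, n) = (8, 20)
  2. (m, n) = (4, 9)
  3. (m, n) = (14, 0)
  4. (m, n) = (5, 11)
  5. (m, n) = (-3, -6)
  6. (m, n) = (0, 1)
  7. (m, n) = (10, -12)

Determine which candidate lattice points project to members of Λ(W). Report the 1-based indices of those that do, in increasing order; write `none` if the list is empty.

Numerically τ ≈ 2.414214 and τ' = −1/τ ≈ -0.414214.
[1] lift (8,20): star map gives -0.284271; window check -0.1 ≤ -0.284271 < 0.3 is false → out
[2] lift (4,9): star map gives 0.272078; window check -0.1 ≤ 0.272078 < 0.3 is true → IN Λ
[3] lift (14,0): star map gives 14.000000; window check -0.1 ≤ 14.000000 < 0.3 is false → out
[4] lift (5,11): star map gives 0.443651; window check -0.1 ≤ 0.443651 < 0.3 is false → out
[5] lift (-3,-6): star map gives -0.514719; window check -0.1 ≤ -0.514719 < 0.3 is false → out
[6] lift (0,1): star map gives -0.414214; window check -0.1 ≤ -0.414214 < 0.3 is false → out
[7] lift (10,-12): star map gives 14.970563; window check -0.1 ≤ 14.970563 < 0.3 is false → out

2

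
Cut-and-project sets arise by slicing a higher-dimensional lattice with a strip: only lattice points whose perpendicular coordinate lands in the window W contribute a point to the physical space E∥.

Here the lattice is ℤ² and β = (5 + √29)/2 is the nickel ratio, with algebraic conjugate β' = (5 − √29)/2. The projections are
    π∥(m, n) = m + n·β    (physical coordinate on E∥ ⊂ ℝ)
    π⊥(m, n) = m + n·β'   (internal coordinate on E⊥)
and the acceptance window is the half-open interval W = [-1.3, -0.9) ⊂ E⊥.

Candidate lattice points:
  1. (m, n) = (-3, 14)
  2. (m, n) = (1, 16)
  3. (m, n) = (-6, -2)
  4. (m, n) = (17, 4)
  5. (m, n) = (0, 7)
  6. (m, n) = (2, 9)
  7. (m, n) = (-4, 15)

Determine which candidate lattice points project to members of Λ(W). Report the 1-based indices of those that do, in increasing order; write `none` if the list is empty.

none

β' = (5−√29)/2 ≈ -0.192582.
#1 (-3,14): internal coord -3 + (14)·β' = -5.696154; -5.696154 ∉ [-1.3, -0.9) → out
#2 (1,16): internal coord 1 + (16)·β' = -2.081318; -2.081318 ∉ [-1.3, -0.9) → out
#3 (-6,-2): internal coord -6 + (-2)·β' = -5.614835; -5.614835 ∉ [-1.3, -0.9) → out
#4 (17,4): internal coord 17 + (4)·β' = +16.229670; +16.229670 ∉ [-1.3, -0.9) → out
#5 (0,7): internal coord 0 + (7)·β' = -1.348077; -1.348077 ∉ [-1.3, -0.9) → out
#6 (2,9): internal coord 2 + (9)·β' = +0.266758; +0.266758 ∉ [-1.3, -0.9) → out
#7 (-4,15): internal coord -4 + (15)·β' = -6.888736; -6.888736 ∉ [-1.3, -0.9) → out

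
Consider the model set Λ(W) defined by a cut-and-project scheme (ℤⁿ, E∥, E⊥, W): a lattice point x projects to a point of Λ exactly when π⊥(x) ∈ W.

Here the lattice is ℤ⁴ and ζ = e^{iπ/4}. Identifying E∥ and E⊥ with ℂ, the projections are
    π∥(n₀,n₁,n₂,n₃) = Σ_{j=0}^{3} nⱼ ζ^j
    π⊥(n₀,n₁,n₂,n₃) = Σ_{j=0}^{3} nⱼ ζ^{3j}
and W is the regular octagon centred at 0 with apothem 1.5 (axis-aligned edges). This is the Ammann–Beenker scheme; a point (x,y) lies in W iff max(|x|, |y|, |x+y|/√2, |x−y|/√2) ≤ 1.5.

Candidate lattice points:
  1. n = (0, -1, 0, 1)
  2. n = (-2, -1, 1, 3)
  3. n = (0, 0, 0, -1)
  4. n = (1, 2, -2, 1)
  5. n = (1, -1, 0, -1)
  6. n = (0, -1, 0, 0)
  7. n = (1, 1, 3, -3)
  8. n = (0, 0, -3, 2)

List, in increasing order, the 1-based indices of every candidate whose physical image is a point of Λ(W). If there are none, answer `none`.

1, 2, 3, 6

Internal map: ζ^{3j} for j=0..3 gives (1,0), (−√2/2,√2/2), (0,−1), (√2/2,√2/2).
candidate 1: n = (0, -1, 0, 1) → π⊥ ≈ (+1.41421, +0.00000); max(|x|,|y|,|x±y|/√2) = 1.41421 ≤ 1.5 ⇒ ∈ W
candidate 2: n = (-2, -1, 1, 3) → π⊥ ≈ (+0.82843, +0.41421); max(|x|,|y|,|x±y|/√2) = 0.87868 ≤ 1.5 ⇒ ∈ W
candidate 3: n = (0, 0, 0, -1) → π⊥ ≈ (-0.70711, -0.70711); max(|x|,|y|,|x±y|/√2) = 1.00000 ≤ 1.5 ⇒ ∈ W
candidate 4: n = (1, 2, -2, 1) → π⊥ ≈ (+0.29289, +4.12132); max(|x|,|y|,|x±y|/√2) = 4.12132 > 1.5 ⇒ ∉ W
candidate 5: n = (1, -1, 0, -1) → π⊥ ≈ (+1.00000, -1.41421); max(|x|,|y|,|x±y|/√2) = 1.70711 > 1.5 ⇒ ∉ W
candidate 6: n = (0, -1, 0, 0) → π⊥ ≈ (+0.70711, -0.70711); max(|x|,|y|,|x±y|/√2) = 1.00000 ≤ 1.5 ⇒ ∈ W
candidate 7: n = (1, 1, 3, -3) → π⊥ ≈ (-1.82843, -4.41421); max(|x|,|y|,|x±y|/√2) = 4.41421 > 1.5 ⇒ ∉ W
candidate 8: n = (0, 0, -3, 2) → π⊥ ≈ (+1.41421, +4.41421); max(|x|,|y|,|x±y|/√2) = 4.41421 > 1.5 ⇒ ∉ W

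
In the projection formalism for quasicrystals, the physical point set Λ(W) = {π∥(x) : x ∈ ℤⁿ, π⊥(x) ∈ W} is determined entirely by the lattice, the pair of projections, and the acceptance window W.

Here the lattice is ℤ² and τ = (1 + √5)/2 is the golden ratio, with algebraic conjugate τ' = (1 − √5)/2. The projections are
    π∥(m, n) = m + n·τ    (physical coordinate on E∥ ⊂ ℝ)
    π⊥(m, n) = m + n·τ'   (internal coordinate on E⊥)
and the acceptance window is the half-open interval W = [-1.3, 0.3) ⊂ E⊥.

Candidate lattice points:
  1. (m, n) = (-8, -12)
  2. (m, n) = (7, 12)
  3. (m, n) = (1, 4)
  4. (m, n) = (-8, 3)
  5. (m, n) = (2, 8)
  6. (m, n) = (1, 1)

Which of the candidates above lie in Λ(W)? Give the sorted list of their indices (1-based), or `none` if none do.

Numerically τ ≈ 1.6180 and τ' = −1/τ ≈ -0.6180.
candidate 1: (m,n)=(-8,-12) → π∥ = -8-12·τ ≈ -27.4164, π⊥ = -8-12·τ' ≈ -0.5836 ∈ [-1.3, 0.3) ⇒ IN Λ
candidate 2: (m,n)=(7,12) → π∥ = 7+12·τ ≈ 26.4164, π⊥ = 7+12·τ' ≈ -0.4164 ∈ [-1.3, 0.3) ⇒ IN Λ
candidate 3: (m,n)=(1,4) → π∥ = 1+4·τ ≈ 7.4721, π⊥ = 1+4·τ' ≈ -1.4721 ∉ [-1.3, 0.3) ⇒ out
candidate 4: (m,n)=(-8,3) → π∥ = -8+3·τ ≈ -3.1459, π⊥ = -8+3·τ' ≈ -9.8541 ∉ [-1.3, 0.3) ⇒ out
candidate 5: (m,n)=(2,8) → π∥ = 2+8·τ ≈ 14.9443, π⊥ = 2+8·τ' ≈ -2.9443 ∉ [-1.3, 0.3) ⇒ out
candidate 6: (m,n)=(1,1) → π∥ = 1+1·τ ≈ 2.6180, π⊥ = 1+1·τ' ≈ 0.3820 ∉ [-1.3, 0.3) ⇒ out

1, 2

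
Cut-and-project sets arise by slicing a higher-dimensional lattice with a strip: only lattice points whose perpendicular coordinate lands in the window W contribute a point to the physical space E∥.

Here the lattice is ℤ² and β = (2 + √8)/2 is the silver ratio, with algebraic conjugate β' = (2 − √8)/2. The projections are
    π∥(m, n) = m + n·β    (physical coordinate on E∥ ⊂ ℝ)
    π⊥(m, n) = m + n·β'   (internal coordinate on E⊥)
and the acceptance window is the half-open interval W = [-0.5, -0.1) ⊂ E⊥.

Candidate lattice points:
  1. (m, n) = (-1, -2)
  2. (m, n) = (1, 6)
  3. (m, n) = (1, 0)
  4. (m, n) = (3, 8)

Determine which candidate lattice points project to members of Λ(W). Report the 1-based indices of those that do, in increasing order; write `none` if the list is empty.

Compute β' = (2−√8)/2 = -0.41421, so π⊥(m,n) = m -0.41421·n.
[1] lift (-1,-2): star map gives -0.17157; window check -0.5 ≤ -0.17157 < -0.1 is true → IN Λ
[2] lift (1,6): star map gives -1.48528; window check -0.5 ≤ -1.48528 < -0.1 is false → out
[3] lift (1,0): star map gives 1.00000; window check -0.5 ≤ 1.00000 < -0.1 is false → out
[4] lift (3,8): star map gives -0.31371; window check -0.5 ≤ -0.31371 < -0.1 is true → IN Λ

1, 4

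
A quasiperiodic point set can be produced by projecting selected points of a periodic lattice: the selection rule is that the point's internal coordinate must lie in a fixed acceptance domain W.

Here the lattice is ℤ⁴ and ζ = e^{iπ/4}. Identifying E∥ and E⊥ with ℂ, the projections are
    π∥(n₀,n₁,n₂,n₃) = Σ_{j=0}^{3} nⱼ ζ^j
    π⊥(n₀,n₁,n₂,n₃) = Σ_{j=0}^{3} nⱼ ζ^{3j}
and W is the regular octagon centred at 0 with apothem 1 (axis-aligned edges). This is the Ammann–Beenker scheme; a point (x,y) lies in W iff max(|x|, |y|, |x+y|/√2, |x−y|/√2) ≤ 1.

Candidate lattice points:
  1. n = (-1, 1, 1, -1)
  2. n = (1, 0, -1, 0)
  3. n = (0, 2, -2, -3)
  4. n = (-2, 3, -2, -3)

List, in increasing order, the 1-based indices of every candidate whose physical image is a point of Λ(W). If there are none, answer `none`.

none

Internal map: ζ^{3j} for j=0..3 gives (1,0), (−√2/2,√2/2), (0,−1), (√2/2,√2/2).
candidate 1: n = (-1, 1, 1, -1) → π⊥ ≈ (-2.414214, -1.000000); max(|x|,|y|,|x±y|/√2) = 2.414214 > 1 ⇒ ∉ W
candidate 2: n = (1, 0, -1, 0) → π⊥ ≈ (+1.000000, +1.000000); max(|x|,|y|,|x±y|/√2) = 1.414214 > 1 ⇒ ∉ W
candidate 3: n = (0, 2, -2, -3) → π⊥ ≈ (-3.535534, +1.292893); max(|x|,|y|,|x±y|/√2) = 3.535534 > 1 ⇒ ∉ W
candidate 4: n = (-2, 3, -2, -3) → π⊥ ≈ (-6.242641, +2.000000); max(|x|,|y|,|x±y|/√2) = 6.242641 > 1 ⇒ ∉ W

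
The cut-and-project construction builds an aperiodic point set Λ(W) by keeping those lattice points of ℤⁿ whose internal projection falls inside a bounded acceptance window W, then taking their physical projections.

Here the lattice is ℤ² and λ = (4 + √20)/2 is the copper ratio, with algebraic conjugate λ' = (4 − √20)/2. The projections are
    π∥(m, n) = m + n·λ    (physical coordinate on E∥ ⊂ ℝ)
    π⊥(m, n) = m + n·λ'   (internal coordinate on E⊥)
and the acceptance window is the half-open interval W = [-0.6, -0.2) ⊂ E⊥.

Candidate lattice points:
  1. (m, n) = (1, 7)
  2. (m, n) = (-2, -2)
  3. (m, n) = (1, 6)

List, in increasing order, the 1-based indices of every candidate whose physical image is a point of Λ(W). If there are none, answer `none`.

3

Compute λ' = (4−√20)/2 = -0.2361, so π⊥(m,n) = m -0.2361·n.
candidate 1: (m,n)=(1,7) → π∥ = 1+7·λ ≈ 30.6525, π⊥ = 1+7·λ' ≈ -0.6525 ∉ [-0.6, -0.2) ⇒ out
candidate 2: (m,n)=(-2,-2) → π∥ = -2-2·λ ≈ -10.4721, π⊥ = -2-2·λ' ≈ -1.5279 ∉ [-0.6, -0.2) ⇒ out
candidate 3: (m,n)=(1,6) → π∥ = 1+6·λ ≈ 26.4164, π⊥ = 1+6·λ' ≈ -0.4164 ∈ [-0.6, -0.2) ⇒ IN Λ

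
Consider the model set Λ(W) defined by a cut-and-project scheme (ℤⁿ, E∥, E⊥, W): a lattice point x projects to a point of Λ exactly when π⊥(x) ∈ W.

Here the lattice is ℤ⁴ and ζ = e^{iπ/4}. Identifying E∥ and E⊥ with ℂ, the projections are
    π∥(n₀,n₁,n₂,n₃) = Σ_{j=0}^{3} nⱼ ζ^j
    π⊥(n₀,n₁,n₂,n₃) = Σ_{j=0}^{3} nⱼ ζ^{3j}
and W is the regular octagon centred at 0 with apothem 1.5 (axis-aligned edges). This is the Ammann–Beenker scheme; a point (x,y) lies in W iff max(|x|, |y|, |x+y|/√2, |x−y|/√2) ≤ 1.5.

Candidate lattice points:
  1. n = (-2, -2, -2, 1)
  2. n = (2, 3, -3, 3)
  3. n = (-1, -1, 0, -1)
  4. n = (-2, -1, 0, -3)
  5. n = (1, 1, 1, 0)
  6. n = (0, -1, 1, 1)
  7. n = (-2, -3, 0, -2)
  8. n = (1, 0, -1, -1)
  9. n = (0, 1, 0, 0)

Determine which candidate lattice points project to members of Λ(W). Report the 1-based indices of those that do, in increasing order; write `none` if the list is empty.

1, 5, 8, 9

π⊥(n) = n₀ + n₁ζ³ + n₂ζ⁶ + n₃ζ⁹ where ζ = e^{iπ/4}.
#1 (-2, -2, -2, 1): internal (0.121320, 1.292893); octagon support 1.292893 vs apothem 1.5 → ∈ W
#2 (2, 3, -3, 3): internal (2.000000, 7.242641); octagon support 7.242641 vs apothem 1.5 → ∉ W
#3 (-1, -1, 0, -1): internal (-1.000000, -1.414214); octagon support 1.707107 vs apothem 1.5 → ∉ W
#4 (-2, -1, 0, -3): internal (-3.414214, -2.828427); octagon support 4.414214 vs apothem 1.5 → ∉ W
#5 (1, 1, 1, 0): internal (0.292893, -0.292893); octagon support 0.414214 vs apothem 1.5 → ∈ W
#6 (0, -1, 1, 1): internal (1.414214, -1.000000); octagon support 1.707107 vs apothem 1.5 → ∉ W
#7 (-2, -3, 0, -2): internal (-1.292893, -3.535534); octagon support 3.535534 vs apothem 1.5 → ∉ W
#8 (1, 0, -1, -1): internal (0.292893, 0.292893); octagon support 0.414214 vs apothem 1.5 → ∈ W
#9 (0, 1, 0, 0): internal (-0.707107, 0.707107); octagon support 1.000000 vs apothem 1.5 → ∈ W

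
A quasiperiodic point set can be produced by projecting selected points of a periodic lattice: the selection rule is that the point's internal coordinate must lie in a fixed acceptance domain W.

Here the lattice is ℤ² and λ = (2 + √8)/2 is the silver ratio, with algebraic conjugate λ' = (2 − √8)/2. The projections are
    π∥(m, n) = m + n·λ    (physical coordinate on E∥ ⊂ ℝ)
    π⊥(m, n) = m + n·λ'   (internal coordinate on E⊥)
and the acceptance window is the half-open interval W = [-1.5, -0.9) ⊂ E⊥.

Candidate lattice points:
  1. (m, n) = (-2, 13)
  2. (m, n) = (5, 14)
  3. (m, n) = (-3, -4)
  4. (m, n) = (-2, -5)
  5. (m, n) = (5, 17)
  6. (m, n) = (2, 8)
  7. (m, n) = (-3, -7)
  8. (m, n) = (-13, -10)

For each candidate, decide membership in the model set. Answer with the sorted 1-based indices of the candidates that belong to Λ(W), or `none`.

3, 6

λ' = (2−√8)/2 ≈ -0.4142.
candidate 1: (m,n)=(-2,13) → π∥ = -2+13·λ ≈ 29.3848, π⊥ = -2+13·λ' ≈ -7.3848 ∉ [-1.5, -0.9) ⇒ out
candidate 2: (m,n)=(5,14) → π∥ = 5+14·λ ≈ 38.7990, π⊥ = 5+14·λ' ≈ -0.7990 ∉ [-1.5, -0.9) ⇒ out
candidate 3: (m,n)=(-3,-4) → π∥ = -3-4·λ ≈ -12.6569, π⊥ = -3-4·λ' ≈ -1.3431 ∈ [-1.5, -0.9) ⇒ IN Λ
candidate 4: (m,n)=(-2,-5) → π∥ = -2-5·λ ≈ -14.0711, π⊥ = -2-5·λ' ≈ 0.0711 ∉ [-1.5, -0.9) ⇒ out
candidate 5: (m,n)=(5,17) → π∥ = 5+17·λ ≈ 46.0416, π⊥ = 5+17·λ' ≈ -2.0416 ∉ [-1.5, -0.9) ⇒ out
candidate 6: (m,n)=(2,8) → π∥ = 2+8·λ ≈ 21.3137, π⊥ = 2+8·λ' ≈ -1.3137 ∈ [-1.5, -0.9) ⇒ IN Λ
candidate 7: (m,n)=(-3,-7) → π∥ = -3-7·λ ≈ -19.8995, π⊥ = -3-7·λ' ≈ -0.1005 ∉ [-1.5, -0.9) ⇒ out
candidate 8: (m,n)=(-13,-10) → π∥ = -13-10·λ ≈ -37.1421, π⊥ = -13-10·λ' ≈ -8.8579 ∉ [-1.5, -0.9) ⇒ out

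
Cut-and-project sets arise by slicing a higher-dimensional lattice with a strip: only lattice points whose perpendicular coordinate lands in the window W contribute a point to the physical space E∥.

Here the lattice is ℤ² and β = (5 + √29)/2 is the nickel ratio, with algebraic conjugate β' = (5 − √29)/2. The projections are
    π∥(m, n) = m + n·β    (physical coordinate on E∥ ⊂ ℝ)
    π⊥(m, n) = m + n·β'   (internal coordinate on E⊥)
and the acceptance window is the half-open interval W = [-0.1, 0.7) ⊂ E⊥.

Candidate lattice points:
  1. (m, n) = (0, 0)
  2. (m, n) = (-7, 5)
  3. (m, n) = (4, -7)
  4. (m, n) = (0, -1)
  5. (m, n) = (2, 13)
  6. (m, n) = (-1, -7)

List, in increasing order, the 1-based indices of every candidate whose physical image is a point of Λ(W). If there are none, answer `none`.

β' = (5−√29)/2 ≈ -0.1926.
candidate 1: (m,n)=(0,0) → π∥ = 0+0·β ≈ 0.0000, π⊥ = 0+0·β' ≈ 0.0000 ∈ [-0.1, 0.7) ⇒ IN Λ
candidate 2: (m,n)=(-7,5) → π∥ = -7+5·β ≈ 18.9629, π⊥ = -7+5·β' ≈ -7.9629 ∉ [-0.1, 0.7) ⇒ out
candidate 3: (m,n)=(4,-7) → π∥ = 4-7·β ≈ -32.3481, π⊥ = 4-7·β' ≈ 5.3481 ∉ [-0.1, 0.7) ⇒ out
candidate 4: (m,n)=(0,-1) → π∥ = 0-1·β ≈ -5.1926, π⊥ = 0-1·β' ≈ 0.1926 ∈ [-0.1, 0.7) ⇒ IN Λ
candidate 5: (m,n)=(2,13) → π∥ = 2+13·β ≈ 69.5036, π⊥ = 2+13·β' ≈ -0.5036 ∉ [-0.1, 0.7) ⇒ out
candidate 6: (m,n)=(-1,-7) → π∥ = -1-7·β ≈ -37.3481, π⊥ = -1-7·β' ≈ 0.3481 ∈ [-0.1, 0.7) ⇒ IN Λ

1, 4, 6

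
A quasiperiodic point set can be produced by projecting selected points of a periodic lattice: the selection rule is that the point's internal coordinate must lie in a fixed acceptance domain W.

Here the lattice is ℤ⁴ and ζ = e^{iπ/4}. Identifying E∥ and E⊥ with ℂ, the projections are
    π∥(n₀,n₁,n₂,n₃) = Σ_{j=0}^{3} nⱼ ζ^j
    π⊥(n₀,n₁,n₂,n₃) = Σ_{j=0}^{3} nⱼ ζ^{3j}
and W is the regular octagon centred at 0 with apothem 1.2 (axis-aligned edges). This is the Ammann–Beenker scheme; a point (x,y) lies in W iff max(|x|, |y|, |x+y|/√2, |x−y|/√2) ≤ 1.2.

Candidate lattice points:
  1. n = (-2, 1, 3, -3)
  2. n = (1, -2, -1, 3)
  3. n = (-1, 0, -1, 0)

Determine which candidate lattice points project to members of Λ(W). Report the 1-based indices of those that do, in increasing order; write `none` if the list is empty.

none

With ζ = e^{iπ/4} the internal vectors are ζ^0,ζ^3,ζ^6,ζ^9.
#1 (-2, 1, 3, -3): internal (-4.82843, -4.41421); octagon support 6.53553 vs apothem 1.2 → ∉ W
#2 (1, -2, -1, 3): internal (4.53553, 1.70711); octagon support 4.53553 vs apothem 1.2 → ∉ W
#3 (-1, 0, -1, 0): internal (-1.00000, 1.00000); octagon support 1.41421 vs apothem 1.2 → ∉ W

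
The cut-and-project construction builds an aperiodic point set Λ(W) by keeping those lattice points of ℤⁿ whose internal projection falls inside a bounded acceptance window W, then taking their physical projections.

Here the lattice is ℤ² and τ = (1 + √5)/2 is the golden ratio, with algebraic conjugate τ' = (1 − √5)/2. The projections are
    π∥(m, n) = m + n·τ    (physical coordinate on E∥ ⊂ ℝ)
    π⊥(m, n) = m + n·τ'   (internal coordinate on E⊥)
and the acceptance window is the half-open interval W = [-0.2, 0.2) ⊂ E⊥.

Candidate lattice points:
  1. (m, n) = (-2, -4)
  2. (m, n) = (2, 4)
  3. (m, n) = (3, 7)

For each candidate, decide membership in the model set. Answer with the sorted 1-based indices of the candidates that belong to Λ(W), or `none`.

none

τ' = (1−√5)/2 ≈ -0.6180.
candidate 1: (m,n)=(-2,-4) → π∥ = -2-4·τ ≈ -8.4721, π⊥ = -2-4·τ' ≈ 0.4721 ∉ [-0.2, 0.2) ⇒ out
candidate 2: (m,n)=(2,4) → π∥ = 2+4·τ ≈ 8.4721, π⊥ = 2+4·τ' ≈ -0.4721 ∉ [-0.2, 0.2) ⇒ out
candidate 3: (m,n)=(3,7) → π∥ = 3+7·τ ≈ 14.3262, π⊥ = 3+7·τ' ≈ -1.3262 ∉ [-0.2, 0.2) ⇒ out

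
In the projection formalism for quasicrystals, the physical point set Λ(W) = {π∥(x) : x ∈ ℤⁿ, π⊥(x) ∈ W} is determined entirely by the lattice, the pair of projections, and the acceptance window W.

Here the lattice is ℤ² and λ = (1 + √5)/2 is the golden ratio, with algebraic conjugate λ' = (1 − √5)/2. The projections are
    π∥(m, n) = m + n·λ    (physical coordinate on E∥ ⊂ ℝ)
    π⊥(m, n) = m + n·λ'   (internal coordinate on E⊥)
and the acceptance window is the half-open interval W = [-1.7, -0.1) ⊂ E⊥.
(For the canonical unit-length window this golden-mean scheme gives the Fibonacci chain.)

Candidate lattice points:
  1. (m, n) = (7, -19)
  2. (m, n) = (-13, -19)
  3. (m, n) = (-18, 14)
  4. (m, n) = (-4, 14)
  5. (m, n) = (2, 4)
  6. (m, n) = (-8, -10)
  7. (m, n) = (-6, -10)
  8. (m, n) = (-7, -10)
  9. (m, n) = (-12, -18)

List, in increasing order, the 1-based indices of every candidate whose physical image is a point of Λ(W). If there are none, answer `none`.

2, 5, 8, 9

Numerically λ ≈ 1.61803 and λ' = −1/λ ≈ -0.61803.
[1] lift (7,-19): star map gives 18.74265; window check -1.7 ≤ 18.74265 < -0.1 is false → out
[2] lift (-13,-19): star map gives -1.25735; window check -1.7 ≤ -1.25735 < -0.1 is true → IN Λ
[3] lift (-18,14): star map gives -26.65248; window check -1.7 ≤ -26.65248 < -0.1 is false → out
[4] lift (-4,14): star map gives -12.65248; window check -1.7 ≤ -12.65248 < -0.1 is false → out
[5] lift (2,4): star map gives -0.47214; window check -1.7 ≤ -0.47214 < -0.1 is true → IN Λ
[6] lift (-8,-10): star map gives -1.81966; window check -1.7 ≤ -1.81966 < -0.1 is false → out
[7] lift (-6,-10): star map gives 0.18034; window check -1.7 ≤ 0.18034 < -0.1 is false → out
[8] lift (-7,-10): star map gives -0.81966; window check -1.7 ≤ -0.81966 < -0.1 is true → IN Λ
[9] lift (-12,-18): star map gives -0.87539; window check -1.7 ≤ -0.87539 < -0.1 is true → IN Λ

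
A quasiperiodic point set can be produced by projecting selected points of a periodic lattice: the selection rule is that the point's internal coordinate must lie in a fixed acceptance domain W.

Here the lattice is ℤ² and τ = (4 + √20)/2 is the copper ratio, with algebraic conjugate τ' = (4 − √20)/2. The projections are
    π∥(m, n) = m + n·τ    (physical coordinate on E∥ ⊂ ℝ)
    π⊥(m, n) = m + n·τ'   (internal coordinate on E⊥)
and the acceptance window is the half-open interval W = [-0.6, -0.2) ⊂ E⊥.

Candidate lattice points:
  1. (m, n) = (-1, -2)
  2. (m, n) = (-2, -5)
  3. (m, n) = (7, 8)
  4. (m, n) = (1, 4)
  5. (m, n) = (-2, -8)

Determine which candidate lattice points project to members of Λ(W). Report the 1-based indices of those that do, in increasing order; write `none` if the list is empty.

τ' = (4−√20)/2 ≈ -0.236068.
#1 (-1,-2): internal coord -1 + (-2)·τ' = -0.527864; -0.527864 ∈ [-0.6, -0.2) → IN Λ
#2 (-2,-5): internal coord -2 + (-5)·τ' = -0.819660; -0.819660 ∉ [-0.6, -0.2) → out
#3 (7,8): internal coord 7 + (8)·τ' = +5.111456; +5.111456 ∉ [-0.6, -0.2) → out
#4 (1,4): internal coord 1 + (4)·τ' = +0.055728; +0.055728 ∉ [-0.6, -0.2) → out
#5 (-2,-8): internal coord -2 + (-8)·τ' = -0.111456; -0.111456 ∉ [-0.6, -0.2) → out

1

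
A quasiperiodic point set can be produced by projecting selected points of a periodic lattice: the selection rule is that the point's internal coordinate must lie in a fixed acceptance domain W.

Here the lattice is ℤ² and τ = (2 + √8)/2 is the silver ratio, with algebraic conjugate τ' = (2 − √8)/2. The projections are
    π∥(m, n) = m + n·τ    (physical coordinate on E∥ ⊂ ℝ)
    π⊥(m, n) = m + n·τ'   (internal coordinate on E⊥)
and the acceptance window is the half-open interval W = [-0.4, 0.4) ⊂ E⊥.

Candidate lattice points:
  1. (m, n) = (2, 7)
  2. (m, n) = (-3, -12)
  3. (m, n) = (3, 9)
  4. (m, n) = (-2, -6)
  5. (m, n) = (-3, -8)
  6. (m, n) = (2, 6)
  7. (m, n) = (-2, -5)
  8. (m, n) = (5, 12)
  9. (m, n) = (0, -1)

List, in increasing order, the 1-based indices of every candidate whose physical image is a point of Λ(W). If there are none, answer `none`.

5, 7, 8

Numerically τ ≈ 2.414214 and τ' = −1/τ ≈ -0.414214.
[1] lift (2,7): star map gives -0.899495; window check -0.4 ≤ -0.899495 < 0.4 is false → out
[2] lift (-3,-12): star map gives 1.970563; window check -0.4 ≤ 1.970563 < 0.4 is false → out
[3] lift (3,9): star map gives -0.727922; window check -0.4 ≤ -0.727922 < 0.4 is false → out
[4] lift (-2,-6): star map gives 0.485281; window check -0.4 ≤ 0.485281 < 0.4 is false → out
[5] lift (-3,-8): star map gives 0.313708; window check -0.4 ≤ 0.313708 < 0.4 is true → IN Λ
[6] lift (2,6): star map gives -0.485281; window check -0.4 ≤ -0.485281 < 0.4 is false → out
[7] lift (-2,-5): star map gives 0.071068; window check -0.4 ≤ 0.071068 < 0.4 is true → IN Λ
[8] lift (5,12): star map gives 0.029437; window check -0.4 ≤ 0.029437 < 0.4 is true → IN Λ
[9] lift (0,-1): star map gives 0.414214; window check -0.4 ≤ 0.414214 < 0.4 is false → out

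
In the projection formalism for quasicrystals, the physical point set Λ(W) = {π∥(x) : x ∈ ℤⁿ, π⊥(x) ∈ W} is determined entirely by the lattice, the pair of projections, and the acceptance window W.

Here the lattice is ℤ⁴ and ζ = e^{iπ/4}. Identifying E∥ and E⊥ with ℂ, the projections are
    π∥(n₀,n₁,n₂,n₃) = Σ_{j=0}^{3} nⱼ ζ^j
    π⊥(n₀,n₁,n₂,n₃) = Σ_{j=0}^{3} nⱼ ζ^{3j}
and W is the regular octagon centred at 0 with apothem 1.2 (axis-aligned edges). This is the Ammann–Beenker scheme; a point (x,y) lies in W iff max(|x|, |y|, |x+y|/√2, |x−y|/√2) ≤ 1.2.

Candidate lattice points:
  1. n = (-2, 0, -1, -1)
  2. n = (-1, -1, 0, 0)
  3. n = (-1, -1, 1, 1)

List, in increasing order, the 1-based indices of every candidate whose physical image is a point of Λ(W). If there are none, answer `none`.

π⊥(n) = n₀ + n₁ζ³ + n₂ζ⁶ + n₃ζ⁹ where ζ = e^{iπ/4}.
#1 (-2, 0, -1, -1): internal (-2.70711, 0.29289); octagon support 2.70711 vs apothem 1.2 → ∉ W
#2 (-1, -1, 0, 0): internal (-0.29289, -0.70711); octagon support 0.70711 vs apothem 1.2 → ∈ W
#3 (-1, -1, 1, 1): internal (0.41421, -1.00000); octagon support 1.00000 vs apothem 1.2 → ∈ W

2, 3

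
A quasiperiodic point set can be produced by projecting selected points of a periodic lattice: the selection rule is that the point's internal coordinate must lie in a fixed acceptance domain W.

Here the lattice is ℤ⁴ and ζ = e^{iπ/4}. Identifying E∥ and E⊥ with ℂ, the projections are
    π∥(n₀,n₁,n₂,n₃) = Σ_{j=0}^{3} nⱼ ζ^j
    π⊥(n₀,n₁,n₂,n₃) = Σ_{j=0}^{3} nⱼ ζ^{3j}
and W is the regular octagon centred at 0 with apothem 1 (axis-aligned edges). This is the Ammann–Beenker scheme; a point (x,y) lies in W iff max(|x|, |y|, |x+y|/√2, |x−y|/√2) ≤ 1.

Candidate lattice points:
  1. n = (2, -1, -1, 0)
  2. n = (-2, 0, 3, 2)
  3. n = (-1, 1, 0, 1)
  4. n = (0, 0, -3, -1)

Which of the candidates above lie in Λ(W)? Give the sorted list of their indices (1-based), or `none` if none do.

Internal map: ζ^{3j} for j=0..3 gives (1,0), (−√2/2,√2/2), (0,−1), (√2/2,√2/2).
candidate 1: n = (2, -1, -1, 0) → π⊥ ≈ (+2.7071, +0.2929); max(|x|,|y|,|x±y|/√2) = 2.7071 > 1 ⇒ ∉ W
candidate 2: n = (-2, 0, 3, 2) → π⊥ ≈ (-0.5858, -1.5858); max(|x|,|y|,|x±y|/√2) = 1.5858 > 1 ⇒ ∉ W
candidate 3: n = (-1, 1, 0, 1) → π⊥ ≈ (-1.0000, +1.4142); max(|x|,|y|,|x±y|/√2) = 1.7071 > 1 ⇒ ∉ W
candidate 4: n = (0, 0, -3, -1) → π⊥ ≈ (-0.7071, +2.2929); max(|x|,|y|,|x±y|/√2) = 2.2929 > 1 ⇒ ∉ W

none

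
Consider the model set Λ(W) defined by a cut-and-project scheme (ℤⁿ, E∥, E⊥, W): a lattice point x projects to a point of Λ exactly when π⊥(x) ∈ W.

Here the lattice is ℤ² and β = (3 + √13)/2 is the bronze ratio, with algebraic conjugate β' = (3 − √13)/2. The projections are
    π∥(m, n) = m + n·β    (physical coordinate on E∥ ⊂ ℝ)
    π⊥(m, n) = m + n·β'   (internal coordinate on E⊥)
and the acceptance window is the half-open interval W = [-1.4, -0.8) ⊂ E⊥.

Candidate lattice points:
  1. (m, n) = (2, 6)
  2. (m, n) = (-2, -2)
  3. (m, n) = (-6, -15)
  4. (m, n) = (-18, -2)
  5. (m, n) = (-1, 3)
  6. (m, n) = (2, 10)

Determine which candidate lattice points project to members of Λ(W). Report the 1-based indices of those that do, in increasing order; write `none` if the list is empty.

Compute β' = (3−√13)/2 = -0.30278, so π⊥(m,n) = m -0.30278·n.
#1 (2,6): internal coord 2 + (6)·β' = +0.18335; +0.18335 ∉ [-1.4, -0.8) → out
#2 (-2,-2): internal coord -2 + (-2)·β' = -1.39445; -1.39445 ∈ [-1.4, -0.8) → IN Λ
#3 (-6,-15): internal coord -6 + (-15)·β' = -1.45837; -1.45837 ∉ [-1.4, -0.8) → out
#4 (-18,-2): internal coord -18 + (-2)·β' = -17.39445; -17.39445 ∉ [-1.4, -0.8) → out
#5 (-1,3): internal coord -1 + (3)·β' = -1.90833; -1.90833 ∉ [-1.4, -0.8) → out
#6 (2,10): internal coord 2 + (10)·β' = -1.02776; -1.02776 ∈ [-1.4, -0.8) → IN Λ

2, 6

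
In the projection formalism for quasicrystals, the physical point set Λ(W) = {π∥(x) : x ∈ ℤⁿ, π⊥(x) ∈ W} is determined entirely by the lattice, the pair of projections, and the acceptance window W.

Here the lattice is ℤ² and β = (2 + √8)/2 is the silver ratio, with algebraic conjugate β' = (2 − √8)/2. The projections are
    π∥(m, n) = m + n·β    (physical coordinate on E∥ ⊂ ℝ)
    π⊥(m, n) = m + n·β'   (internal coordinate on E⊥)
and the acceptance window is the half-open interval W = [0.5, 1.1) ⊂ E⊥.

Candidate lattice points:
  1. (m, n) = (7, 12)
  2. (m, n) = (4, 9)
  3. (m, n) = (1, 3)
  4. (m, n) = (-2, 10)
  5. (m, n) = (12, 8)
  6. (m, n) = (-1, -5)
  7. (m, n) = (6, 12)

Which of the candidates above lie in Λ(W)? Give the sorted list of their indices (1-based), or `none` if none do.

β' = (2−√8)/2 ≈ -0.41421.
candidate 1: (m,n)=(7,12) → π∥ = 7+12·β ≈ 35.97056, π⊥ = 7+12·β' ≈ 2.02944 ∉ [0.5, 1.1) ⇒ out
candidate 2: (m,n)=(4,9) → π∥ = 4+9·β ≈ 25.72792, π⊥ = 4+9·β' ≈ 0.27208 ∉ [0.5, 1.1) ⇒ out
candidate 3: (m,n)=(1,3) → π∥ = 1+3·β ≈ 8.24264, π⊥ = 1+3·β' ≈ -0.24264 ∉ [0.5, 1.1) ⇒ out
candidate 4: (m,n)=(-2,10) → π∥ = -2+10·β ≈ 22.14214, π⊥ = -2+10·β' ≈ -6.14214 ∉ [0.5, 1.1) ⇒ out
candidate 5: (m,n)=(12,8) → π∥ = 12+8·β ≈ 31.31371, π⊥ = 12+8·β' ≈ 8.68629 ∉ [0.5, 1.1) ⇒ out
candidate 6: (m,n)=(-1,-5) → π∥ = -1-5·β ≈ -13.07107, π⊥ = -1-5·β' ≈ 1.07107 ∈ [0.5, 1.1) ⇒ IN Λ
candidate 7: (m,n)=(6,12) → π∥ = 6+12·β ≈ 34.97056, π⊥ = 6+12·β' ≈ 1.02944 ∈ [0.5, 1.1) ⇒ IN Λ

6, 7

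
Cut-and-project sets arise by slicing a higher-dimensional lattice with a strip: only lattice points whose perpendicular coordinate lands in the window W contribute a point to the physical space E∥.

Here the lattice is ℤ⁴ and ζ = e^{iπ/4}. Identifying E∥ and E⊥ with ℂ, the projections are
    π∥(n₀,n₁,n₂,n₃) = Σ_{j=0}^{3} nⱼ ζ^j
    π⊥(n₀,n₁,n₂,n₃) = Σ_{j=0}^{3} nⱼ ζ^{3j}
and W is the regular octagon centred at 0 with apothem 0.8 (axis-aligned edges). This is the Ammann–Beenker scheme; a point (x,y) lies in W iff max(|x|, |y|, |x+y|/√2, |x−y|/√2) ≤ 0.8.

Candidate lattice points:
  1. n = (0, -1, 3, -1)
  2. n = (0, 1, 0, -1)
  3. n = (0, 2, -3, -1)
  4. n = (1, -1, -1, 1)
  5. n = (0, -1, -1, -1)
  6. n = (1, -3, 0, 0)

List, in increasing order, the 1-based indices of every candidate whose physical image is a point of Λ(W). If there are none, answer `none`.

With ζ = e^{iπ/4} the internal vectors are ζ^0,ζ^3,ζ^6,ζ^9.
#1 (0, -1, 3, -1): internal (0.00000, -4.41421); octagon support 4.41421 vs apothem 0.8 → ∉ W
#2 (0, 1, 0, -1): internal (-1.41421, 0.00000); octagon support 1.41421 vs apothem 0.8 → ∉ W
#3 (0, 2, -3, -1): internal (-2.12132, 3.70711); octagon support 4.12132 vs apothem 0.8 → ∉ W
#4 (1, -1, -1, 1): internal (2.41421, 1.00000); octagon support 2.41421 vs apothem 0.8 → ∉ W
#5 (0, -1, -1, -1): internal (0.00000, -0.41421); octagon support 0.41421 vs apothem 0.8 → ∈ W
#6 (1, -3, 0, 0): internal (3.12132, -2.12132); octagon support 3.70711 vs apothem 0.8 → ∉ W

5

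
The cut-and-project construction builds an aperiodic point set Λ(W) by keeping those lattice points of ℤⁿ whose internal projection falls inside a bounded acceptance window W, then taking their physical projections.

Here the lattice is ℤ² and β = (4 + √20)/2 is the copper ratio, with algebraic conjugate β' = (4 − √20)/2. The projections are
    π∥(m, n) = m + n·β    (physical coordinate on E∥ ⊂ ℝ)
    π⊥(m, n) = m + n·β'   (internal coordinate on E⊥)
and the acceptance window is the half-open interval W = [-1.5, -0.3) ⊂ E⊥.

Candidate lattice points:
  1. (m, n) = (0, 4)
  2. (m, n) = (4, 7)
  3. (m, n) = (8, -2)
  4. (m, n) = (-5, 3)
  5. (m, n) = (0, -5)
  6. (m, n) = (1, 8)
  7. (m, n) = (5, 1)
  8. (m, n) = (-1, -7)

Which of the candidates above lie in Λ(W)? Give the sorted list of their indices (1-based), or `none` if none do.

1, 6

Compute β' = (4−√20)/2 = -0.23607, so π⊥(m,n) = m -0.23607·n.
candidate 1: (m,n)=(0,4) → π∥ = 0+4·β ≈ 16.94427, π⊥ = 0+4·β' ≈ -0.94427 ∈ [-1.5, -0.3) ⇒ IN Λ
candidate 2: (m,n)=(4,7) → π∥ = 4+7·β ≈ 33.65248, π⊥ = 4+7·β' ≈ 2.34752 ∉ [-1.5, -0.3) ⇒ out
candidate 3: (m,n)=(8,-2) → π∥ = 8-2·β ≈ -0.47214, π⊥ = 8-2·β' ≈ 8.47214 ∉ [-1.5, -0.3) ⇒ out
candidate 4: (m,n)=(-5,3) → π∥ = -5+3·β ≈ 7.70820, π⊥ = -5+3·β' ≈ -5.70820 ∉ [-1.5, -0.3) ⇒ out
candidate 5: (m,n)=(0,-5) → π∥ = 0-5·β ≈ -21.18034, π⊥ = 0-5·β' ≈ 1.18034 ∉ [-1.5, -0.3) ⇒ out
candidate 6: (m,n)=(1,8) → π∥ = 1+8·β ≈ 34.88854, π⊥ = 1+8·β' ≈ -0.88854 ∈ [-1.5, -0.3) ⇒ IN Λ
candidate 7: (m,n)=(5,1) → π∥ = 5+1·β ≈ 9.23607, π⊥ = 5+1·β' ≈ 4.76393 ∉ [-1.5, -0.3) ⇒ out
candidate 8: (m,n)=(-1,-7) → π∥ = -1-7·β ≈ -30.65248, π⊥ = -1-7·β' ≈ 0.65248 ∉ [-1.5, -0.3) ⇒ out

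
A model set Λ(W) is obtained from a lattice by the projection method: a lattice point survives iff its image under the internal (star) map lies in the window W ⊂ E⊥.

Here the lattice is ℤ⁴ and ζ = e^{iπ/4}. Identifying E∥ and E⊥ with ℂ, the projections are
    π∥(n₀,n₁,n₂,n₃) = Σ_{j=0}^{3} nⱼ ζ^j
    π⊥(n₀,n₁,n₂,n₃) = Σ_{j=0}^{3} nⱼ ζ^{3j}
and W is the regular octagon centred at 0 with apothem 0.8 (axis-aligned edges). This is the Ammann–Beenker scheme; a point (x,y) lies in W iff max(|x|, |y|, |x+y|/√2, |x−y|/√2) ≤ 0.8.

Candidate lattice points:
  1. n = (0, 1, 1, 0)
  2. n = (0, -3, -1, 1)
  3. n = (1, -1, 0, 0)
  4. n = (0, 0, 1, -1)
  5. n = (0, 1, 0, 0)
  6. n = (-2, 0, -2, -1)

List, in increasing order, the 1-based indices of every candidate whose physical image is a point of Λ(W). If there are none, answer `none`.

1

Internal map: ζ^{3j} for j=0..3 gives (1,0), (−√2/2,√2/2), (0,−1), (√2/2,√2/2).
#1 (0, 1, 1, 0): internal (-0.70711, -0.29289); octagon support 0.70711 vs apothem 0.8 → ∈ W
#2 (0, -3, -1, 1): internal (2.82843, -0.41421); octagon support 2.82843 vs apothem 0.8 → ∉ W
#3 (1, -1, 0, 0): internal (1.70711, -0.70711); octagon support 1.70711 vs apothem 0.8 → ∉ W
#4 (0, 0, 1, -1): internal (-0.70711, -1.70711); octagon support 1.70711 vs apothem 0.8 → ∉ W
#5 (0, 1, 0, 0): internal (-0.70711, 0.70711); octagon support 1.00000 vs apothem 0.8 → ∉ W
#6 (-2, 0, -2, -1): internal (-2.70711, 1.29289); octagon support 2.82843 vs apothem 0.8 → ∉ W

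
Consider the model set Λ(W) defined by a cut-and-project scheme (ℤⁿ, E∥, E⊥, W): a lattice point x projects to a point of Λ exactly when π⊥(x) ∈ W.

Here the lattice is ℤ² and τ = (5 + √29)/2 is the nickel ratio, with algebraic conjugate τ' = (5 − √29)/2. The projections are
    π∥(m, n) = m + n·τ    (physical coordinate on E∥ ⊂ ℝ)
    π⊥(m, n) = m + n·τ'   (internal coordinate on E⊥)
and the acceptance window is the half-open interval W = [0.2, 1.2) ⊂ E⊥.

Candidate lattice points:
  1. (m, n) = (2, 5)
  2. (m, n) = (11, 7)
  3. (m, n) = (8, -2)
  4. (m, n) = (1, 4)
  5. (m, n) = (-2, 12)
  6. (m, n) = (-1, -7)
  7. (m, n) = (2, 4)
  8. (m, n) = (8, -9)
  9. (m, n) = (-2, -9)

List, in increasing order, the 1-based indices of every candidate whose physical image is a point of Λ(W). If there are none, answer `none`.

Numerically τ ≈ 5.1926 and τ' = −1/τ ≈ -0.1926.
candidate 1: (m,n)=(2,5) → π∥ = 2+5·τ ≈ 27.9629, π⊥ = 2+5·τ' ≈ 1.0371 ∈ [0.2, 1.2) ⇒ IN Λ
candidate 2: (m,n)=(11,7) → π∥ = 11+7·τ ≈ 47.3481, π⊥ = 11+7·τ' ≈ 9.6519 ∉ [0.2, 1.2) ⇒ out
candidate 3: (m,n)=(8,-2) → π∥ = 8-2·τ ≈ -2.3852, π⊥ = 8-2·τ' ≈ 8.3852 ∉ [0.2, 1.2) ⇒ out
candidate 4: (m,n)=(1,4) → π∥ = 1+4·τ ≈ 21.7703, π⊥ = 1+4·τ' ≈ 0.2297 ∈ [0.2, 1.2) ⇒ IN Λ
candidate 5: (m,n)=(-2,12) → π∥ = -2+12·τ ≈ 60.3110, π⊥ = -2+12·τ' ≈ -4.3110 ∉ [0.2, 1.2) ⇒ out
candidate 6: (m,n)=(-1,-7) → π∥ = -1-7·τ ≈ -37.3481, π⊥ = -1-7·τ' ≈ 0.3481 ∈ [0.2, 1.2) ⇒ IN Λ
candidate 7: (m,n)=(2,4) → π∥ = 2+4·τ ≈ 22.7703, π⊥ = 2+4·τ' ≈ 1.2297 ∉ [0.2, 1.2) ⇒ out
candidate 8: (m,n)=(8,-9) → π∥ = 8-9·τ ≈ -38.7332, π⊥ = 8-9·τ' ≈ 9.7332 ∉ [0.2, 1.2) ⇒ out
candidate 9: (m,n)=(-2,-9) → π∥ = -2-9·τ ≈ -48.7332, π⊥ = -2-9·τ' ≈ -0.2668 ∉ [0.2, 1.2) ⇒ out

1, 4, 6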